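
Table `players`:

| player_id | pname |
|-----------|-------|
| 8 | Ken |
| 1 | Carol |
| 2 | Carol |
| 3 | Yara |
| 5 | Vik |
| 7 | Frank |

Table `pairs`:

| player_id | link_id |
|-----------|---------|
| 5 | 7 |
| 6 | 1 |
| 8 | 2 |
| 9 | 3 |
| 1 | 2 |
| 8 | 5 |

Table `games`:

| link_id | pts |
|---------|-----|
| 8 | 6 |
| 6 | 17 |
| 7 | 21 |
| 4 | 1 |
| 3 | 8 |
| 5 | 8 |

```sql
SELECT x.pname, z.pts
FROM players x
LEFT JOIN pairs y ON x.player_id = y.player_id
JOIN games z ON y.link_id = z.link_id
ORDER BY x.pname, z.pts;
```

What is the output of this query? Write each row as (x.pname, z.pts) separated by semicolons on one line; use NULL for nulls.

(Ken, 8); (Vik, 21)

Step 1 — x LEFT JOIN y on player_id → 7 row(s).
Then INNER JOIN `games z` on link_id: keep only rows whose y.link_id appears in z.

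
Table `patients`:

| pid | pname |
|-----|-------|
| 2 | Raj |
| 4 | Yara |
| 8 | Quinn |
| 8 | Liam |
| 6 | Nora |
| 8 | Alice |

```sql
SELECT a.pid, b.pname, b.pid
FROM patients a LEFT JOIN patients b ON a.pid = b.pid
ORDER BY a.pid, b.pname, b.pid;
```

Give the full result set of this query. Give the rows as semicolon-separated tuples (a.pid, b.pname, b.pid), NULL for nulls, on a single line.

LEFT JOIN keeps every row from `patients a`; unmatched rows get NULL for `patients b`'s columns.
Matching on a.pid = b.pid.
- a (pid=2) pairs with 1 row(s) of b.
- a (pid=4) pairs with 1 row(s) of b.
- a (pid=8) pairs with 3 row(s) of b.
- a (pid=8) pairs with 3 row(s) of b.
- a (pid=6) pairs with 1 row(s) of b.
- a (pid=8) pairs with 3 row(s) of b.

(2, Raj, 2); (4, Yara, 4); (6, Nora, 6); (8, Alice, 8); (8, Alice, 8); (8, Alice, 8); (8, Liam, 8); (8, Liam, 8); (8, Liam, 8); (8, Quinn, 8); (8, Quinn, 8); (8, Quinn, 8)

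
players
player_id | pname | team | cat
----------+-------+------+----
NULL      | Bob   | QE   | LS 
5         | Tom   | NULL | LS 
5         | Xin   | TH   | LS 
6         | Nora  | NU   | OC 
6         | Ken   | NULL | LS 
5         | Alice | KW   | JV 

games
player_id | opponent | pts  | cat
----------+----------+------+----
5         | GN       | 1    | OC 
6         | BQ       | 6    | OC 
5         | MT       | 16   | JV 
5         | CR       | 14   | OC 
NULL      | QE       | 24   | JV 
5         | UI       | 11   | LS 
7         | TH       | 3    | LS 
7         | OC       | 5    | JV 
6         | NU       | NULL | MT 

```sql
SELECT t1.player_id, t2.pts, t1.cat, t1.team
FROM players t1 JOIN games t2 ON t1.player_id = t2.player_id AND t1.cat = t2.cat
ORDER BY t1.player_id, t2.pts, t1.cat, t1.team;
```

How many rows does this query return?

INNER JOIN keeps only pairs where the ON condition holds.
Matching on t1.player_id = t2.player_id AND t1.cat = t2.cat. A NULL in a compared column never satisfies the condition.
- t1[0] player_id=NULL, cat=LS → no match; dropped.
- t1[1] player_id=5, cat=LS → 1 match(es) in t2 → 1 row(s).
- t1[2] player_id=5, cat=LS → 1 match(es) in t2 → 1 row(s).
- t1[3] player_id=6, cat=OC → 1 match(es) in t2 → 1 row(s).
- t1[4] player_id=6, cat=LS → no match; dropped.
- t1[5] player_id=5, cat=JV → 1 match(es) in t2 → 1 row(s).
Total: 4 rows.

4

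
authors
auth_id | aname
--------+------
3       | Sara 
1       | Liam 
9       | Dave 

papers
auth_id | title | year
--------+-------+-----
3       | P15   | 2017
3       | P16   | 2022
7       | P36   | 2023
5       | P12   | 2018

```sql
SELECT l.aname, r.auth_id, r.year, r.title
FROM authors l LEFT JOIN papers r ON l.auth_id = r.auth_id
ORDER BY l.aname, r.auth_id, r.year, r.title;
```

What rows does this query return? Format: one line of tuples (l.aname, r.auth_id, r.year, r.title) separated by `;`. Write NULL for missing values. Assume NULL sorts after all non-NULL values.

(Dave, NULL, NULL, NULL); (Liam, NULL, NULL, NULL); (Sara, 3, 2017, P15); (Sara, 3, 2022, P16)

LEFT JOIN keeps every row from `authors`; unmatched rows get NULL for `papers`'s columns.
Matching on l.auth_id = r.auth_id.
- auth_id=3: 2 matching r row(s), so 2 row(s) emitted.
- auth_id=1: no r row matches, row kept with r columns NULL.
- auth_id=9: no r row matches, row kept with r columns NULL.
After projecting and ordering:
l.aname | r.auth_id | r.year | r.title
Dave | NULL | NULL | NULL
Liam | NULL | NULL | NULL
Sara | 3 | 2017 | P15
Sara | 3 | 2022 | P16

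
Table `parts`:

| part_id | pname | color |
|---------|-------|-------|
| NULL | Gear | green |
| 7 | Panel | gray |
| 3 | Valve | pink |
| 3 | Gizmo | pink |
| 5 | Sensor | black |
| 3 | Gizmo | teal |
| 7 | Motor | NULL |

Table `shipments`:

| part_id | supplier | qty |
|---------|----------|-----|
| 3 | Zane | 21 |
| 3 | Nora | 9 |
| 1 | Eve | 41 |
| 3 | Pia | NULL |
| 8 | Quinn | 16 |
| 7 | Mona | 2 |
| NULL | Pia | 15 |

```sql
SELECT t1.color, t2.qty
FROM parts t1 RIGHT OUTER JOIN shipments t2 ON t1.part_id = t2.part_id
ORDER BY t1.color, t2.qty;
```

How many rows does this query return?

14

RIGHT JOIN keeps every row from `shipments`; unmatched rows get NULL for `parts`'s columns.
Matching on t1.part_id = t2.part_id. A NULL in a compared column never satisfies the condition.
Matched pairs: 11; unmatched t2 rows kept: 3.
Total: 11 matched + 3 padded = 14 rows.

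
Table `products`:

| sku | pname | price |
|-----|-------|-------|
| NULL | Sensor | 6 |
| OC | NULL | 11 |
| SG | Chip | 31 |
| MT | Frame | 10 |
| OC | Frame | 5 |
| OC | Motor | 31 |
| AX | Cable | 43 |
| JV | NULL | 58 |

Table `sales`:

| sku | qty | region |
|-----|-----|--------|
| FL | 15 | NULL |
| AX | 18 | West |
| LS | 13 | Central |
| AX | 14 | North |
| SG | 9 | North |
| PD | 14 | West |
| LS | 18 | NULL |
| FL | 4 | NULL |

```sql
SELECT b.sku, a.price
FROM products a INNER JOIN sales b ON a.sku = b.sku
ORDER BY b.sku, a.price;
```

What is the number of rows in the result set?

INNER JOIN keeps only pairs where the ON condition holds.
Matching on a.sku = b.sku. A NULL in a compared column never satisfies the condition.
- a (sku=NULL) has no partner → excluded.
- a (sku=OC) has no partner → excluded.
- a (sku=SG) pairs with 1 row(s) of b.
- a (sku=MT) has no partner → excluded.
- a (sku=OC) has no partner → excluded.
- a (sku=OC) has no partner → excluded.
- a (sku=AX) pairs with 2 row(s) of b.
- a (sku=JV) has no partner → excluded.
Total: 3 rows.

3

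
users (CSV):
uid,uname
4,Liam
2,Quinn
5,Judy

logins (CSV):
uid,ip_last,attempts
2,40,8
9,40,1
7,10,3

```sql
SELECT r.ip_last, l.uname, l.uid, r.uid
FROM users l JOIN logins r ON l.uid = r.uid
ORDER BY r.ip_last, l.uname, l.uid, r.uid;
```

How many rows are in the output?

1

INNER JOIN keeps only pairs where the ON condition holds.
Matching on l.uid = r.uid.
- uid=4: no matching r row, dropped.
- uid=2: 1 matching r row(s), so 1 row(s) emitted.
- uid=5: no matching r row, dropped.
Total: 1 rows.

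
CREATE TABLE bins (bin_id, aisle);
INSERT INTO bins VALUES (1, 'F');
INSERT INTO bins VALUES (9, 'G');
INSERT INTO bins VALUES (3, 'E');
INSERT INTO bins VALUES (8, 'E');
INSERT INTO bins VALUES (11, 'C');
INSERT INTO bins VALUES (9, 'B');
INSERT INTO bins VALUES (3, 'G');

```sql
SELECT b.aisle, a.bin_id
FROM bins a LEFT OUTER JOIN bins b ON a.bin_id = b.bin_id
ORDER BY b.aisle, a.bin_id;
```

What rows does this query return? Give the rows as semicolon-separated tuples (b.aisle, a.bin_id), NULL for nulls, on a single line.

LEFT JOIN keeps every row from `bins a`; unmatched rows get NULL for `bins b`'s columns.
Matching on a.bin_id = b.bin_id.
- a row (bin_id=1): matches 1 b row(s) → 1 output row(s).
- a row (bin_id=9): matches 2 b row(s) → 2 output row(s).
- a row (bin_id=3): matches 2 b row(s) → 2 output row(s).
- a row (bin_id=8): matches 1 b row(s) → 1 output row(s).
- a row (bin_id=11): matches 1 b row(s) → 1 output row(s).
- a row (bin_id=9): matches 2 b row(s) → 2 output row(s).
- a row (bin_id=3): matches 2 b row(s) → 2 output row(s).

(B, 9); (B, 9); (C, 11); (E, 3); (E, 3); (E, 8); (F, 1); (G, 3); (G, 3); (G, 9); (G, 9)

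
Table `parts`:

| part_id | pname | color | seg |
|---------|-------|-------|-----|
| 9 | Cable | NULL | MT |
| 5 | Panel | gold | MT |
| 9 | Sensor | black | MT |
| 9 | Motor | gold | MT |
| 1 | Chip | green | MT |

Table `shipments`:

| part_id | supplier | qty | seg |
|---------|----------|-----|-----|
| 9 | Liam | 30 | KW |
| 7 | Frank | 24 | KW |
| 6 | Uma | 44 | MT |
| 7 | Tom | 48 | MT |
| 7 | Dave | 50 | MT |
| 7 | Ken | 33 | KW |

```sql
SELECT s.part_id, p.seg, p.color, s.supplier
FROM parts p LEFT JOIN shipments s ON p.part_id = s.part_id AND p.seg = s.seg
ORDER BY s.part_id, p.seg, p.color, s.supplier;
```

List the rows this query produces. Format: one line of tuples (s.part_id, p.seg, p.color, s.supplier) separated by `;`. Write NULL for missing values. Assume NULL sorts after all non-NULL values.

(NULL, MT, black, NULL); (NULL, MT, gold, NULL); (NULL, MT, gold, NULL); (NULL, MT, green, NULL); (NULL, MT, NULL, NULL)

LEFT JOIN keeps every row from `parts`; unmatched rows get NULL for `shipments`'s columns.
Matching on p.part_id = s.part_id AND p.seg = s.seg.
Matched pairs: 0; unmatched p rows kept: 5.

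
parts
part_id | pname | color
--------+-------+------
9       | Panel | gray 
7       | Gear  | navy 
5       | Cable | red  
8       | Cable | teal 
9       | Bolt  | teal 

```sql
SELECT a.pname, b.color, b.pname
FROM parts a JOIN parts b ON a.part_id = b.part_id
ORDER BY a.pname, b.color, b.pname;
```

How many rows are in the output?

7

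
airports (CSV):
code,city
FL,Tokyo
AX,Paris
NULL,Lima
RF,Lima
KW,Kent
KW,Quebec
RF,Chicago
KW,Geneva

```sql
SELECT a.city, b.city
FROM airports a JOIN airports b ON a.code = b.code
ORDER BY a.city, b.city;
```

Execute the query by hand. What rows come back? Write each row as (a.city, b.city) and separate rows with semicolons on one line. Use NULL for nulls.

(Chicago, Chicago); (Chicago, Lima); (Geneva, Geneva); (Geneva, Kent); (Geneva, Quebec); (Kent, Geneva); (Kent, Kent); (Kent, Quebec); (Lima, Chicago); (Lima, Lima); (Paris, Paris); (Quebec, Geneva); (Quebec, Kent); (Quebec, Quebec); (Tokyo, Tokyo)

INNER JOIN keeps only pairs where the ON condition holds.
Matching on a.code = b.code. A NULL in a compared column never satisfies the condition.
- code=FL: 1 matching b row(s), so 1 row(s) emitted.
- code=AX: 1 matching b row(s), so 1 row(s) emitted.
- code=NULL: no matching b row, dropped.
- code=RF: 2 matching b row(s), so 2 row(s) emitted.
- code=KW: 3 matching b row(s), so 3 row(s) emitted.
- code=KW: 3 matching b row(s), so 3 row(s) emitted.
- code=RF: 2 matching b row(s), so 2 row(s) emitted.
- code=KW: 3 matching b row(s), so 3 row(s) emitted.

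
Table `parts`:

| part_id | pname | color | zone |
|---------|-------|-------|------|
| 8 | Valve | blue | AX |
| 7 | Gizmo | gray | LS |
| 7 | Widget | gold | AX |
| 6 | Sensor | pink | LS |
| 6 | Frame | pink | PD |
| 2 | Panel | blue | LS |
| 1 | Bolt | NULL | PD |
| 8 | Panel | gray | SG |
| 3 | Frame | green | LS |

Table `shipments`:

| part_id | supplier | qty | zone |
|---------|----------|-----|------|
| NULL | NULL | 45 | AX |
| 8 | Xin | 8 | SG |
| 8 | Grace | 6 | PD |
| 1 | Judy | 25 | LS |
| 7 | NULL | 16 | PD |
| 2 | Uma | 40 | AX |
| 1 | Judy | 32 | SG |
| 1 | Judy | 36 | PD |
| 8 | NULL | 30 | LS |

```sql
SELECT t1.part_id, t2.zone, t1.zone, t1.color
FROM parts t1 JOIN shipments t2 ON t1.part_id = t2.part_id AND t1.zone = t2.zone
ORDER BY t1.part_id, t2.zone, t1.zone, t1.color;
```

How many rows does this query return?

2

INNER JOIN keeps only pairs where the ON condition holds.
Matching on t1.part_id = t2.part_id AND t1.zone = t2.zone. A NULL in a compared column never satisfies the condition.
Matched pairs: 2.
Total: 2 rows.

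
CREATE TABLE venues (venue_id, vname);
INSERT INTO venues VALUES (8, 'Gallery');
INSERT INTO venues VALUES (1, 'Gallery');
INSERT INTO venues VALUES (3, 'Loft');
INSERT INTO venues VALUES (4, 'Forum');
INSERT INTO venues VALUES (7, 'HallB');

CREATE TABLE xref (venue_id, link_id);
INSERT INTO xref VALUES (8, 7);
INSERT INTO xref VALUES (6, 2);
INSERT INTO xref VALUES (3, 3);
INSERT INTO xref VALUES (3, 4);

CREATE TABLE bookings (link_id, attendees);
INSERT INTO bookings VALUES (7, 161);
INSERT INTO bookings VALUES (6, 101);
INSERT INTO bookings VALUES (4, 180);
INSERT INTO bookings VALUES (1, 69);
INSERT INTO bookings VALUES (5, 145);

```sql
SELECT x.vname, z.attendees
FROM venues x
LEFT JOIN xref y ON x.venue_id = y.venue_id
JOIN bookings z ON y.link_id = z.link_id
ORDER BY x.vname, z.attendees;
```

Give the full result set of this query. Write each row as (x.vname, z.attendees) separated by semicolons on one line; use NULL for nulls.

(Gallery, 161); (Loft, 180)

Joins associate left-to-right: venues LEFT JOIN xref on venue_id gives 6 intermediate row(s).
Then INNER JOIN `bookings z` on link_id: keep only rows whose y.link_id appears in z.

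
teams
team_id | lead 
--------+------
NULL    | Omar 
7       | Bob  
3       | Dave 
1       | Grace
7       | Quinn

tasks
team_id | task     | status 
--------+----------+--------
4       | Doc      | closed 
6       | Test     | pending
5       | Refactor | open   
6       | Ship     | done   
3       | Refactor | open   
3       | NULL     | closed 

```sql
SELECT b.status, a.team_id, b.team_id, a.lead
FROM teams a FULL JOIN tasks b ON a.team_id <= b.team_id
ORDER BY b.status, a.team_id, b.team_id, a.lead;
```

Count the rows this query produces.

FULL OUTER JOIN keeps every row from both sides; unmatched rows get NULL for the other side's columns.
Matching on a.team_id <= b.team_id. A NULL in a compared column never satisfies the condition.
Matched pairs: 12; unmatched a rows kept: 3; unmatched b rows kept: 0.
Total: 12 matched + 3 padded = 15 rows.

15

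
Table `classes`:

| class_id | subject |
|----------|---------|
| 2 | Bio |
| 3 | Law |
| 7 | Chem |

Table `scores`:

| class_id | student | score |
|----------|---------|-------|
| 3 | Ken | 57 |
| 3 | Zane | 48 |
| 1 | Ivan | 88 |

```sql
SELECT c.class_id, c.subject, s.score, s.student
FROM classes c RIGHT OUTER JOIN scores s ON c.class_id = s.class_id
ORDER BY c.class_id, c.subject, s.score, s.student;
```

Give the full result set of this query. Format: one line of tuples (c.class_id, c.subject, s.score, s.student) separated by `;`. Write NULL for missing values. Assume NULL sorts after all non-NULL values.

RIGHT JOIN keeps every row from `scores`; unmatched rows get NULL for `classes`'s columns.
Matching on c.class_id = s.class_id.
- c row (class_id=2): no match.
- c row (class_id=3): matches 2 s row(s) → 2 output row(s).
- c row (class_id=7): no match.
- plus 1 unmatched s row(s), each kept with NULL c columns.
After projecting and ordering:
c.class_id | c.subject | s.score | s.student
3 | Law | 48 | Zane
3 | Law | 57 | Ken
NULL | NULL | 88 | Ivan

(3, Law, 48, Zane); (3, Law, 57, Ken); (NULL, NULL, 88, Ivan)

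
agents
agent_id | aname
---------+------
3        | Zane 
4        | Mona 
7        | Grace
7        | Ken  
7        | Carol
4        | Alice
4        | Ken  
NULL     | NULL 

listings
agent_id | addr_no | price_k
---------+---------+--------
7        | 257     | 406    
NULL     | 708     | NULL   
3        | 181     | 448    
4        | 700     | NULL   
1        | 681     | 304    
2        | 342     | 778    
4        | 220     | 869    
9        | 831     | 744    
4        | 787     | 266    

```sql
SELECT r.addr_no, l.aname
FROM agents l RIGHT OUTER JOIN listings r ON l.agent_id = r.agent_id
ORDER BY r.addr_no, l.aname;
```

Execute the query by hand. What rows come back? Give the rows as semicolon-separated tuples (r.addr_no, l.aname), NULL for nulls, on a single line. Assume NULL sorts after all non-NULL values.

(181, Zane); (220, Alice); (220, Ken); (220, Mona); (257, Carol); (257, Grace); (257, Ken); (342, NULL); (681, NULL); (700, Alice); (700, Ken); (700, Mona); (708, NULL); (787, Alice); (787, Ken); (787, Mona); (831, NULL)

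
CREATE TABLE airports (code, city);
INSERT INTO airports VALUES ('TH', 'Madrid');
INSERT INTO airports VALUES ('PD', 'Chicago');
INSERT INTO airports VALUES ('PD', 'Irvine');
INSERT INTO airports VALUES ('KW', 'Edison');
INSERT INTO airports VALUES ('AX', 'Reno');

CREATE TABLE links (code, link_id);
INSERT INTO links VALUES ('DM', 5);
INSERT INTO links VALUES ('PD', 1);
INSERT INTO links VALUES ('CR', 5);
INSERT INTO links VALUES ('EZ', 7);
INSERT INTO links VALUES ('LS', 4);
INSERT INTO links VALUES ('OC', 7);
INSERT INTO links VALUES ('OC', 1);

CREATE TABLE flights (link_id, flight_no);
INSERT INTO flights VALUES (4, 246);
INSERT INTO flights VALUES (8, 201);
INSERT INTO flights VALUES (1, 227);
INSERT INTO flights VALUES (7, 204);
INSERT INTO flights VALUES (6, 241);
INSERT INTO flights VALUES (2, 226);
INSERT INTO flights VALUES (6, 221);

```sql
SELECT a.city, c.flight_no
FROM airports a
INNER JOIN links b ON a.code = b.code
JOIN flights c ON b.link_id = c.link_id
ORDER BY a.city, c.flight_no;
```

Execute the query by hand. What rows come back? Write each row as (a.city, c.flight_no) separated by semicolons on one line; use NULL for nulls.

(Chicago, 227); (Irvine, 227)

Joins associate left-to-right: airports INNER JOIN links on code gives 2 intermediate row(s).
Then INNER JOIN `flights c` on link_id: keep only rows whose b.link_id appears in c.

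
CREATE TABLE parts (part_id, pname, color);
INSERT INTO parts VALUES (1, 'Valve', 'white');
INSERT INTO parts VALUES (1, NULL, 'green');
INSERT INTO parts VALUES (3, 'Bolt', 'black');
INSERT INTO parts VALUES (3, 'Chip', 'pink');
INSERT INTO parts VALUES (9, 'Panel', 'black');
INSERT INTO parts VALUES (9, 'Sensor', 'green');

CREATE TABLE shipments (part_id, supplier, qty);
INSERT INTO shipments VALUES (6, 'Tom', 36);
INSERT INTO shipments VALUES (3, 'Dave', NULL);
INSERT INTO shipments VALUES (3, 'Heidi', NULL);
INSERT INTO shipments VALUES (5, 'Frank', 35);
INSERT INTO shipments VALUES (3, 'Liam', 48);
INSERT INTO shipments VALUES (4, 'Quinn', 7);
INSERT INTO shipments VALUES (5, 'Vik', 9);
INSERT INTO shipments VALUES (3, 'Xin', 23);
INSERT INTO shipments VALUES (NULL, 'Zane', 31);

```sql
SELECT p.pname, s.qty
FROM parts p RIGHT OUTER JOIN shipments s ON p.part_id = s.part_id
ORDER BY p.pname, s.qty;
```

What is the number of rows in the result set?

13

RIGHT JOIN keeps every row from `shipments`; unmatched rows get NULL for `parts`'s columns.
Matching on p.part_id = s.part_id. A NULL in a compared column never satisfies the condition.
- p row (part_id=1): no match.
- p row (part_id=1): no match.
- p row (part_id=3): matches 4 s row(s) → 4 output row(s).
- p row (part_id=3): matches 4 s row(s) → 4 output row(s).
- p row (part_id=9): no match.
- p row (part_id=9): no match.
- 5 s row(s) had no p match → kept, p columns NULL.
Total: 8 matched + 5 padded = 13 rows.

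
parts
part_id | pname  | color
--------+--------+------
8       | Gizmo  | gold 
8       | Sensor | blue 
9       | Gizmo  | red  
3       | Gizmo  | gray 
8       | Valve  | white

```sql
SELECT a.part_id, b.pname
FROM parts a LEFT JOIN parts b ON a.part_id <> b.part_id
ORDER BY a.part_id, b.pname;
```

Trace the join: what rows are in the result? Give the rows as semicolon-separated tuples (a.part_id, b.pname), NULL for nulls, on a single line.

(3, Gizmo); (3, Gizmo); (3, Sensor); (3, Valve); (8, Gizmo); (8, Gizmo); (8, Gizmo); (8, Gizmo); (8, Gizmo); (8, Gizmo); (9, Gizmo); (9, Gizmo); (9, Sensor); (9, Valve)

LEFT JOIN keeps every row from `parts a`; unmatched rows get NULL for `parts b`'s columns.
Matching on a.part_id <> b.part_id.
- part_id=8: 2 matching b row(s), so 2 row(s) emitted.
- part_id=8: 2 matching b row(s), so 2 row(s) emitted.
- part_id=9: 4 matching b row(s), so 4 row(s) emitted.
- part_id=3: 4 matching b row(s), so 4 row(s) emitted.
- part_id=8: 2 matching b row(s), so 2 row(s) emitted.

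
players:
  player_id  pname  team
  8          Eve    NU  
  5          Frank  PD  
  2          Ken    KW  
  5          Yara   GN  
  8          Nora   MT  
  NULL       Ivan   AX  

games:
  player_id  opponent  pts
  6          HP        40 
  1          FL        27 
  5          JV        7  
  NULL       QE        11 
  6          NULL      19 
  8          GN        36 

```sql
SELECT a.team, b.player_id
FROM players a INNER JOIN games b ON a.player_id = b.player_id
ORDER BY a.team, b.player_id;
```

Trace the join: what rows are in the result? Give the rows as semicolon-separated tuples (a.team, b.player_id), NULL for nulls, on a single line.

(GN, 5); (MT, 8); (NU, 8); (PD, 5)

INNER JOIN keeps only pairs where the ON condition holds.
Matching on a.player_id = b.player_id. A NULL in a compared column never satisfies the condition.
- a[0] player_id=8 → 1 match(es) in b → 1 row(s).
- a[1] player_id=5 → 1 match(es) in b → 1 row(s).
- a[2] player_id=2 → no match; dropped.
- a[3] player_id=5 → 1 match(es) in b → 1 row(s).
- a[4] player_id=8 → 1 match(es) in b → 1 row(s).
- a[5] player_id=NULL → no match; dropped.
After projecting and ordering:
a.team | b.player_id
GN | 5
MT | 8
NU | 8
PD | 5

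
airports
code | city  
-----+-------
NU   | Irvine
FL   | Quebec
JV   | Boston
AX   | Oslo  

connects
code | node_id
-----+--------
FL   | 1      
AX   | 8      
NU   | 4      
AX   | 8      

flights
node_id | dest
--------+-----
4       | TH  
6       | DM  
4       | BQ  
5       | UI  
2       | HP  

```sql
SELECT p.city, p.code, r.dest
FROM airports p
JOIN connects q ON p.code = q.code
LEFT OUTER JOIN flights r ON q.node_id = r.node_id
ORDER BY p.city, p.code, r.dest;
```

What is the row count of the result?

Step 1 — p INNER JOIN q on code → 4 row(s).
Then LEFT JOIN `flights r` on node_id: each of those 4 rows is kept; rows whose q.node_id has no match in r get NULL for r's columns.
Result: 5 row(s).

5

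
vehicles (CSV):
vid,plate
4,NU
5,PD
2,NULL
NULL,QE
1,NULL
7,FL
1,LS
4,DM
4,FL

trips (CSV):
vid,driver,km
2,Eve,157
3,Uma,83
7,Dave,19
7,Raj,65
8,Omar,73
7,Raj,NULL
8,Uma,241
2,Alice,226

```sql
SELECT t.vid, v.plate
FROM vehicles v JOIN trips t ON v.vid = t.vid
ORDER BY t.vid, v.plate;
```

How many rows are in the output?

INNER JOIN keeps only pairs where the ON condition holds.
Matching on v.vid = t.vid. A NULL in a compared column never satisfies the condition.
Matched pairs: 5.
Total: 5 rows.

5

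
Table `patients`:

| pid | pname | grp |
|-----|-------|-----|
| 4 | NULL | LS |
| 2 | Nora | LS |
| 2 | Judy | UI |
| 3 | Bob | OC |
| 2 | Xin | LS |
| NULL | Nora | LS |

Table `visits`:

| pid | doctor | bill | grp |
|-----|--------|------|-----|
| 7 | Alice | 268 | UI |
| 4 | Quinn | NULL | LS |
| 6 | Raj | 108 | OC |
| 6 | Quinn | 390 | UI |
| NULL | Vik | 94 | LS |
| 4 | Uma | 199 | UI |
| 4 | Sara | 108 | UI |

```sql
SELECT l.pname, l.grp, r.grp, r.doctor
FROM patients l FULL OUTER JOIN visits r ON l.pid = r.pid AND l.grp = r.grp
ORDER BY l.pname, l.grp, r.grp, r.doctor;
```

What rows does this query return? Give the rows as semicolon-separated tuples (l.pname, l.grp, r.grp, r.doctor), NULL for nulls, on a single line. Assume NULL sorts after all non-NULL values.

FULL OUTER JOIN keeps every row from both sides; unmatched rows get NULL for the other side's columns.
Matching on l.pid = r.pid AND l.grp = r.grp. A NULL in a compared column never satisfies the condition.
Matched pairs: 1; unmatched l rows kept: 5; unmatched r rows kept: 6.

(Bob, OC, NULL, NULL); (Judy, UI, NULL, NULL); (Nora, LS, NULL, NULL); (Nora, LS, NULL, NULL); (Xin, LS, NULL, NULL); (NULL, LS, LS, Quinn); (NULL, NULL, LS, Vik); (NULL, NULL, OC, Raj); (NULL, NULL, UI, Alice); (NULL, NULL, UI, Quinn); (NULL, NULL, UI, Sara); (NULL, NULL, UI, Uma)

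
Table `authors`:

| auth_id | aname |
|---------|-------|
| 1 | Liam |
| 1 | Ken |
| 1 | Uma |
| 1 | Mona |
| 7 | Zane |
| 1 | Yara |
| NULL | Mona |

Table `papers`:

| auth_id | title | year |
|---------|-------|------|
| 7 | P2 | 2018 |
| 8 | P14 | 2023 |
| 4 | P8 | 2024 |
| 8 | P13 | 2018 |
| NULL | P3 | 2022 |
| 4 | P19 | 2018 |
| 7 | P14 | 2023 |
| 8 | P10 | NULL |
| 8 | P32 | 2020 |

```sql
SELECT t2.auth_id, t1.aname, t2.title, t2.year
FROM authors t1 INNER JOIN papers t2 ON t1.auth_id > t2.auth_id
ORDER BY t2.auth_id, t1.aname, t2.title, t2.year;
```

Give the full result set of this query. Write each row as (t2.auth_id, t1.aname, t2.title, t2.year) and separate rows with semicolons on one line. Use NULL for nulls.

(4, Zane, P19, 2018); (4, Zane, P8, 2024)

INNER JOIN keeps only pairs where the ON condition holds.
Matching on t1.auth_id > t2.auth_id. A NULL in a compared column never satisfies the condition.
- auth_id=1: no matching t2 row, dropped.
- auth_id=1: no matching t2 row, dropped.
- auth_id=1: no matching t2 row, dropped.
- auth_id=1: no matching t2 row, dropped.
- auth_id=7: 2 matching t2 row(s), so 2 row(s) emitted.
- auth_id=1: no matching t2 row, dropped.
- auth_id=NULL: no matching t2 row, dropped.
After projecting and ordering:
t2.auth_id | t1.aname | t2.title | t2.year
4 | Zane | P19 | 2018
4 | Zane | P8 | 2024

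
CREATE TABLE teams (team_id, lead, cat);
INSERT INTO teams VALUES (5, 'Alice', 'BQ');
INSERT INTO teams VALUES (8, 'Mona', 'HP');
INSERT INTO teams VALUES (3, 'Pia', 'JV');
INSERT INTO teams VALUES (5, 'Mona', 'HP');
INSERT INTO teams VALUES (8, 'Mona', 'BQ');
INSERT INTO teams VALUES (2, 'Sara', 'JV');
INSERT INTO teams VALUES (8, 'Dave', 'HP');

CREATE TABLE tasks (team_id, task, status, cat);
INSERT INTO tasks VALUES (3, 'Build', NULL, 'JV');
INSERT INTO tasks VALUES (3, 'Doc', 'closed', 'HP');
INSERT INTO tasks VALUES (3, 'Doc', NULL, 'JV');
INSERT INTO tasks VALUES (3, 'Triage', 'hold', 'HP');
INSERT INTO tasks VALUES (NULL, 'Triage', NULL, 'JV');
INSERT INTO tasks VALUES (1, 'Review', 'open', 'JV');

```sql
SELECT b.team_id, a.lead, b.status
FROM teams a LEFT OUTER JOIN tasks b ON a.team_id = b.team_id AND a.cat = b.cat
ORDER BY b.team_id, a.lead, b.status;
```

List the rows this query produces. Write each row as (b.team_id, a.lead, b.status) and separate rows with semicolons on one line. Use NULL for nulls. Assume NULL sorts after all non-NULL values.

(3, Pia, NULL); (3, Pia, NULL); (NULL, Alice, NULL); (NULL, Dave, NULL); (NULL, Mona, NULL); (NULL, Mona, NULL); (NULL, Mona, NULL); (NULL, Sara, NULL)

LEFT JOIN keeps every row from `teams`; unmatched rows get NULL for `tasks`'s columns.
Matching on a.team_id = b.team_id AND a.cat = b.cat. A NULL in a compared column never satisfies the condition.
Matched pairs: 2; unmatched a rows kept: 6.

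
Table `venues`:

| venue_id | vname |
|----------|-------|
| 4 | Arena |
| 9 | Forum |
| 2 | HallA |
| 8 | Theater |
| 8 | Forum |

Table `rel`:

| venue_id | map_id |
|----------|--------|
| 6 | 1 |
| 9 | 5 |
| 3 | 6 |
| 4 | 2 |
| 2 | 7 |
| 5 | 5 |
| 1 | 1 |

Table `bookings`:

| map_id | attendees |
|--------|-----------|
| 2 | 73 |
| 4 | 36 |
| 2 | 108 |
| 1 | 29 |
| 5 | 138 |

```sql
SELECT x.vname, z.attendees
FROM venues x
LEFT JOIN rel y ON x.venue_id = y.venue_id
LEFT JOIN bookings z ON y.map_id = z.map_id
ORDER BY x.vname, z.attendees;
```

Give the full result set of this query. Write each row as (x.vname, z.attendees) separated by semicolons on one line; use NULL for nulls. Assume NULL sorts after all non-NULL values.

(Arena, 73); (Arena, 108); (Forum, 138); (Forum, NULL); (HallA, NULL); (Theater, NULL)

Step 1 — x LEFT JOIN y on venue_id → 5 row(s).
Then LEFT JOIN `bookings z` on map_id: each of those 5 rows is kept; rows whose y.map_id has no match in z get NULL for z's columns.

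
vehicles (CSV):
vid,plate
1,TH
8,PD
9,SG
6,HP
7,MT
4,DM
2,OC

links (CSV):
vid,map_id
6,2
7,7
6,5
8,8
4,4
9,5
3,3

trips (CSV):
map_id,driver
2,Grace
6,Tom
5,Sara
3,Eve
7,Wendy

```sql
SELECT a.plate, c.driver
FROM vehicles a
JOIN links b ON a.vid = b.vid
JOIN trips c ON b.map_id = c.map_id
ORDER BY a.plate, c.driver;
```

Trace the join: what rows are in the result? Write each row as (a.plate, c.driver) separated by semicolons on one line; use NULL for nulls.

(HP, Grace); (HP, Sara); (MT, Wendy); (SG, Sara)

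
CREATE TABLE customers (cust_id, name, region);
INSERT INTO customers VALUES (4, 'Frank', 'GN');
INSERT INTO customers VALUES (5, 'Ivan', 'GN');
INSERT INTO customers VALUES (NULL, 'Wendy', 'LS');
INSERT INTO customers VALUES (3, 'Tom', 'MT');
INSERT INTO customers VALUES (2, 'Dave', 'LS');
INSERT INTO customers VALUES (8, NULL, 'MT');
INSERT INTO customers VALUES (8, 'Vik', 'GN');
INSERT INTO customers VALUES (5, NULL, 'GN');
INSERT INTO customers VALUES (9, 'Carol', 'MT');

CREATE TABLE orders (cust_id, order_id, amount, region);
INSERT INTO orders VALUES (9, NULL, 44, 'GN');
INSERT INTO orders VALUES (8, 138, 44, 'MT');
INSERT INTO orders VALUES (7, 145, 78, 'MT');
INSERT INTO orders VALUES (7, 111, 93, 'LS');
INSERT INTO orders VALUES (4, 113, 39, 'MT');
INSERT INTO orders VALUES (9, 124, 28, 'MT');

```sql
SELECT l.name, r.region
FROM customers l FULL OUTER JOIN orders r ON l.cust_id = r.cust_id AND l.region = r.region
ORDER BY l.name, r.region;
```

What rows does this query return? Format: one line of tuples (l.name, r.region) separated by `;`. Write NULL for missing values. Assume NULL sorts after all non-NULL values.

FULL OUTER JOIN keeps every row from both sides; unmatched rows get NULL for the other side's columns.
Matching on l.cust_id = r.cust_id AND l.region = r.region. A NULL in a compared column never satisfies the condition.
Matched pairs: 2; unmatched l rows kept: 7; unmatched r rows kept: 4.

(Carol, MT); (Dave, NULL); (Frank, NULL); (Ivan, NULL); (Tom, NULL); (Vik, NULL); (Wendy, NULL); (NULL, GN); (NULL, LS); (NULL, MT); (NULL, MT); (NULL, MT); (NULL, NULL)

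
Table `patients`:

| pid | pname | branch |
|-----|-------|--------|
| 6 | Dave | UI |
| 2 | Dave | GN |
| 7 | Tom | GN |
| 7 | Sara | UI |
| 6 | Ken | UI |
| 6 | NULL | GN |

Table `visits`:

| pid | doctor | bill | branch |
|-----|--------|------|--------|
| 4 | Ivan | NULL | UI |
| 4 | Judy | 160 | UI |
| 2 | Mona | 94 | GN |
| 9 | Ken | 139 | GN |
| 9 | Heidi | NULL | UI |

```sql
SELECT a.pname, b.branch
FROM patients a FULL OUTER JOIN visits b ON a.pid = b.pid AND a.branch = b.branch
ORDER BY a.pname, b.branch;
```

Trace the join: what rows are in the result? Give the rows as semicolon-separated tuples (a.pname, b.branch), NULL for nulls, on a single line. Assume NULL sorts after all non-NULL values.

(Dave, GN); (Dave, NULL); (Ken, NULL); (Sara, NULL); (Tom, NULL); (NULL, GN); (NULL, UI); (NULL, UI); (NULL, UI); (NULL, NULL)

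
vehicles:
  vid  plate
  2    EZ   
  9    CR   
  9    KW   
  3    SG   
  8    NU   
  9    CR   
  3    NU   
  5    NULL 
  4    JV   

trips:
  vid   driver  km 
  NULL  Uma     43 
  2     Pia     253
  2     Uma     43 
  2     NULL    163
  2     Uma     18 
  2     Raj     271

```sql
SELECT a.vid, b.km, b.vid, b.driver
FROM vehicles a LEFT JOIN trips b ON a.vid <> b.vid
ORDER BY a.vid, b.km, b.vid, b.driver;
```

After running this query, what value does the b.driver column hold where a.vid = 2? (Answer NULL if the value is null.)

LEFT JOIN keeps every row from `vehicles`; unmatched rows get NULL for `trips`'s columns.
Matching on a.vid <> b.vid. A NULL in a compared column never satisfies the condition.
Matched pairs: 40; unmatched a rows kept: 1.

NULL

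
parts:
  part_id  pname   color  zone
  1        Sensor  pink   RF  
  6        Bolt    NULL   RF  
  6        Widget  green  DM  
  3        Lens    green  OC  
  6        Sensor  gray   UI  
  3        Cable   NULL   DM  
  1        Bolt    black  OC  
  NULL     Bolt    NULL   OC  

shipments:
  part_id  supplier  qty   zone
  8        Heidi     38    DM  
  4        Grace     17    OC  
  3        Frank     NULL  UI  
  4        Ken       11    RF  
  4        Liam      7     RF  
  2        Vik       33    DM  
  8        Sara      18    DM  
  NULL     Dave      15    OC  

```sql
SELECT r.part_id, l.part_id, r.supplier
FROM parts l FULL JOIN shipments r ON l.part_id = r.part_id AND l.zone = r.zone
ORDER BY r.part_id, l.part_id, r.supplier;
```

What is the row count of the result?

FULL OUTER JOIN keeps every row from both sides; unmatched rows get NULL for the other side's columns.
Matching on l.part_id = r.part_id AND l.zone = r.zone. A NULL in a compared column never satisfies the condition.
- l[0] part_id=1, zone=RF → no match; kept with NULLs on the r side.
- l[1] part_id=6, zone=RF → no match; kept with NULLs on the r side.
- l[2] part_id=6, zone=DM → no match; kept with NULLs on the r side.
- l[3] part_id=3, zone=OC → no match; kept with NULLs on the r side.
- l[4] part_id=6, zone=UI → no match; kept with NULLs on the r side.
- l[5] part_id=3, zone=DM → no match; kept with NULLs on the r side.
- l[6] part_id=1, zone=OC → no match; kept with NULLs on the r side.
- l[7] part_id=NULL, zone=OC → no match; kept with NULLs on the r side.
- 8 row(s) from r found no l partner → padded with NULL.
Total: 0 matched + 16 padded = 16 rows.

16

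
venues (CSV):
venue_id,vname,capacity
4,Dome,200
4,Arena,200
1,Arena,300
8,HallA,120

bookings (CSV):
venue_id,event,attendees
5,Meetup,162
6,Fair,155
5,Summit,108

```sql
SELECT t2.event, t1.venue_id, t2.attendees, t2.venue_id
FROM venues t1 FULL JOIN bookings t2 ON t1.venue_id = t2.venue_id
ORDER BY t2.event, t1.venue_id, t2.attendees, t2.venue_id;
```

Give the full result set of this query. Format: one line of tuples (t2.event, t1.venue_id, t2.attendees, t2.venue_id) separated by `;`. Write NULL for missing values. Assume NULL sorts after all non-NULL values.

FULL OUTER JOIN keeps every row from both sides; unmatched rows get NULL for the other side's columns.
Matching on t1.venue_id = t2.venue_id.
- t1 row (venue_id=4): no match → kept, t2 columns NULL.
- t1 row (venue_id=4): no match → kept, t2 columns NULL.
- t1 row (venue_id=1): no match → kept, t2 columns NULL.
- t1 row (venue_id=8): no match → kept, t2 columns NULL.
- 3 t2 row(s) had no t1 match → kept, t1 columns NULL.
After projecting and ordering:
t2.event | t1.venue_id | t2.attendees | t2.venue_id
Fair | NULL | 155 | 6
Meetup | NULL | 162 | 5
Summit | NULL | 108 | 5
NULL | 1 | NULL | NULL
NULL | 4 | NULL | NULL
NULL | 4 | NULL | NULL
NULL | 8 | NULL | NULL

(Fair, NULL, 155, 6); (Meetup, NULL, 162, 5); (Summit, NULL, 108, 5); (NULL, 1, NULL, NULL); (NULL, 4, NULL, NULL); (NULL, 4, NULL, NULL); (NULL, 8, NULL, NULL)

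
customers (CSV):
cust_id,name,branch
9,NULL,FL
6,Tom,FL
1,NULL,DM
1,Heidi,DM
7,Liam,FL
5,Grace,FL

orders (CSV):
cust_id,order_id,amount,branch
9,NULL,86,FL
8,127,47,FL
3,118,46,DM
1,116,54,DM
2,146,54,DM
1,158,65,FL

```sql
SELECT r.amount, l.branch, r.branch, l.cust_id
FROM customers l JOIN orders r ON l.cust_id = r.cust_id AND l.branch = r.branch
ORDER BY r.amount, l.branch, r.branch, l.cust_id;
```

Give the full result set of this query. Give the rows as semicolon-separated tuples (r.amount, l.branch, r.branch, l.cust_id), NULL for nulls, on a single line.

INNER JOIN keeps only pairs where the ON condition holds.
Matching on l.cust_id = r.cust_id AND l.branch = r.branch.
- l (cust_id=9, branch=FL) pairs with 1 row(s) of r.
- l (cust_id=6, branch=FL) has no partner → excluded.
- l (cust_id=1, branch=DM) pairs with 1 row(s) of r.
- l (cust_id=1, branch=DM) pairs with 1 row(s) of r.
- l (cust_id=7, branch=FL) has no partner → excluded.
- l (cust_id=5, branch=FL) has no partner → excluded.
After projecting and ordering:
r.amount | l.branch | r.branch | l.cust_id
54 | DM | DM | 1
54 | DM | DM | 1
86 | FL | FL | 9

(54, DM, DM, 1); (54, DM, DM, 1); (86, FL, FL, 9)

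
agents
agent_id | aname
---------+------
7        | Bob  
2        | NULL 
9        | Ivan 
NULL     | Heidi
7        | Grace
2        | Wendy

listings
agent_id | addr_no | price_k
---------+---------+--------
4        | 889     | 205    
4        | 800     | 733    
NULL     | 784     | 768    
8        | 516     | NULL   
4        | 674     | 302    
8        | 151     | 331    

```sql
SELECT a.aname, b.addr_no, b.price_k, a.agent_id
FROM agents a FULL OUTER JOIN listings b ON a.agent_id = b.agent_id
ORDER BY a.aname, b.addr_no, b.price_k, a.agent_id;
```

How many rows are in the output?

FULL OUTER JOIN keeps every row from both sides; unmatched rows get NULL for the other side's columns.
Matching on a.agent_id = b.agent_id. A NULL in a compared column never satisfies the condition.
- a[0] agent_id=7 → no match; kept with NULLs on the b side.
- a[1] agent_id=2 → no match; kept with NULLs on the b side.
- a[2] agent_id=9 → no match; kept with NULLs on the b side.
- a[3] agent_id=NULL → no match; kept with NULLs on the b side.
- a[4] agent_id=7 → no match; kept with NULLs on the b side.
- a[5] agent_id=2 → no match; kept with NULLs on the b side.
- 6 b row(s) had no a match → kept, a columns NULL.
Total: 0 matched + 12 padded = 12 rows.

12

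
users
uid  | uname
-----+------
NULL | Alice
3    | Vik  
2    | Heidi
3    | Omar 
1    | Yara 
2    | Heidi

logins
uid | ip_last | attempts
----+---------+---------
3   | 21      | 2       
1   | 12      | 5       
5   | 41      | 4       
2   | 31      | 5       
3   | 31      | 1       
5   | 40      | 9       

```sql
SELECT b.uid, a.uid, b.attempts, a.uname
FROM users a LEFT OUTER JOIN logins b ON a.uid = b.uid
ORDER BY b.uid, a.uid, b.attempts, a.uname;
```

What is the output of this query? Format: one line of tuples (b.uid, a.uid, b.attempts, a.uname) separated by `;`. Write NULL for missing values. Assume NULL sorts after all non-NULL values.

LEFT JOIN keeps every row from `users`; unmatched rows get NULL for `logins`'s columns.
Matching on a.uid = b.uid. A NULL in a compared column never satisfies the condition.
- a row (uid=NULL): no match → kept, b columns NULL.
- a row (uid=3): matches 2 b row(s) → 2 output row(s).
- a row (uid=2): matches 1 b row(s) → 1 output row(s).
- a row (uid=3): matches 2 b row(s) → 2 output row(s).
- a row (uid=1): matches 1 b row(s) → 1 output row(s).
- a row (uid=2): matches 1 b row(s) → 1 output row(s).
After projecting and ordering:
b.uid | a.uid | b.attempts | a.uname
1 | 1 | 5 | Yara
2 | 2 | 5 | Heidi
2 | 2 | 5 | Heidi
3 | 3 | 1 | Omar
3 | 3 | 1 | Vik
3 | 3 | 2 | Omar
3 | 3 | 2 | Vik
NULL | NULL | NULL | Alice

(1, 1, 5, Yara); (2, 2, 5, Heidi); (2, 2, 5, Heidi); (3, 3, 1, Omar); (3, 3, 1, Vik); (3, 3, 2, Omar); (3, 3, 2, Vik); (NULL, NULL, NULL, Alice)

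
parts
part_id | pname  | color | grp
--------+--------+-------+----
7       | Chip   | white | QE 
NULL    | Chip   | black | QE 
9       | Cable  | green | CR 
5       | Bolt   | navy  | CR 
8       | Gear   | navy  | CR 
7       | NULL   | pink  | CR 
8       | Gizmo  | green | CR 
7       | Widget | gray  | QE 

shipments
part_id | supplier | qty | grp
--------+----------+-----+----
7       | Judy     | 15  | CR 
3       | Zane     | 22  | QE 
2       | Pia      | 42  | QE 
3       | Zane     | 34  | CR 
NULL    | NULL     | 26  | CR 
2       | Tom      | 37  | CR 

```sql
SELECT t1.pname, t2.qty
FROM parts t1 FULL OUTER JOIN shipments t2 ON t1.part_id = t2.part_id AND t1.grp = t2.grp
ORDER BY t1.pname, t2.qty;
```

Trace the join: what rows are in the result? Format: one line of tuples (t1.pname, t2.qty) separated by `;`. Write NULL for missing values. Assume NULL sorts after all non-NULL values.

(Bolt, NULL); (Cable, NULL); (Chip, NULL); (Chip, NULL); (Gear, NULL); (Gizmo, NULL); (Widget, NULL); (NULL, 15); (NULL, 22); (NULL, 26); (NULL, 34); (NULL, 37); (NULL, 42)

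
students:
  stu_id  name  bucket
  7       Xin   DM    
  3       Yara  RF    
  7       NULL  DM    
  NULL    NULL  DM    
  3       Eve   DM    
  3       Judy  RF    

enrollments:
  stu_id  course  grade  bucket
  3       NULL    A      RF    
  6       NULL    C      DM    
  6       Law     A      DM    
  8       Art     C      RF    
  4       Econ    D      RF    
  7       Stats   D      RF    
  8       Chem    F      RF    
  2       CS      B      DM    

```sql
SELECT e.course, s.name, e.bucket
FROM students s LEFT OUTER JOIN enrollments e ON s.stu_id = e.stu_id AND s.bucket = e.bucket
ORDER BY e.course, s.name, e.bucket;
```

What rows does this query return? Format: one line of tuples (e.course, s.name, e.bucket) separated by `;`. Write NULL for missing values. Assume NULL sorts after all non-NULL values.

(NULL, Eve, NULL); (NULL, Judy, RF); (NULL, Xin, NULL); (NULL, Yara, RF); (NULL, NULL, NULL); (NULL, NULL, NULL)

LEFT JOIN keeps every row from `students`; unmatched rows get NULL for `enrollments`'s columns.
Matching on s.stu_id = e.stu_id AND s.bucket = e.bucket. A NULL in a compared column never satisfies the condition.
- stu_id=7, bucket=DM: no e row matches, row kept with e columns NULL.
- stu_id=3, bucket=RF: 1 matching e row(s), so 1 row(s) emitted.
- stu_id=7, bucket=DM: no e row matches, row kept with e columns NULL.
- stu_id=NULL, bucket=DM: no e row matches, row kept with e columns NULL.
- stu_id=3, bucket=DM: no e row matches, row kept with e columns NULL.
- stu_id=3, bucket=RF: 1 matching e row(s), so 1 row(s) emitted.
After projecting and ordering:
e.course | s.name | e.bucket
NULL | Eve | NULL
NULL | Judy | RF
NULL | Xin | NULL
NULL | Yara | RF
NULL | NULL | NULL
NULL | NULL | NULL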